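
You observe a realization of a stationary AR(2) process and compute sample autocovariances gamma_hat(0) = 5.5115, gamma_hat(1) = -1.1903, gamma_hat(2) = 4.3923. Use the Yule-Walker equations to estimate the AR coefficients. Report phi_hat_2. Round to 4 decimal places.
\hat\phi_{2} = 0.7870

The Yule-Walker equations for an AR(p) process read, in matrix form,
  Gamma_p phi = r_p,   with   (Gamma_p)_{ij} = gamma(|i - j|),
                       (r_p)_i = gamma(i),   i,j = 1..p.
Substitute the sample gammas (Toeplitz matrix and right-hand side of size 2):
  Gamma_p = [[5.5115, -1.1903], [-1.1903, 5.5115]]
  r_p     = [-1.1903, 4.3923]
Written out:
  5.5115 phi_1 - 1.1903 phi_2 = -1.1903
  -1.1903 phi_1 + 5.5115 phi_2 = 4.3923
Solve by Cramer's rule:
  det = gamma(0)^2 - gamma(1)^2 = (5.5115)^2 - (-1.1903)^2 = 30.37663225 - 1.41681409 = 28.95981816
  phi_hat_1 = [gamma(1) gamma(0) - gamma(1) gamma(2)] / det = [(-1.1903)(5.5115) - (-1.1903)(4.3923)] / 28.95981816 = -1.33218376 / 28.95981816 = -0.046
  phi_hat_2 = [gamma(0) gamma(2) - gamma(1)^2] / det = [(5.5115)(4.3923) - (-1.1903)^2] / 28.95981816 = 22.79134736 / 28.95981816 = 0.787
So phi_hat = [-0.0460, 0.7870].
Therefore phi_hat_2 = 0.7870.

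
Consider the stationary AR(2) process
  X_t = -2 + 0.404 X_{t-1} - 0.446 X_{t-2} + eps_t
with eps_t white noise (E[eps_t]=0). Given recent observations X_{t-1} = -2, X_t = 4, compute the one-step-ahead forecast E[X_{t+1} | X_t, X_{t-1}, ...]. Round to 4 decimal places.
E[X_{t+1} \mid \mathcal F_t] = 0.5080

For an AR(p) model X_t = c + sum_i phi_i X_{t-i} + eps_t, the
one-step-ahead conditional mean is
  E[X_{t+1} | X_t, ...] = c + sum_i phi_i X_{t+1-i}.
Substitute known values:
  E[X_{t+1} | ...] = -2 + (0.404) * (4) + (-0.446) * (-2)
                   = 0.5080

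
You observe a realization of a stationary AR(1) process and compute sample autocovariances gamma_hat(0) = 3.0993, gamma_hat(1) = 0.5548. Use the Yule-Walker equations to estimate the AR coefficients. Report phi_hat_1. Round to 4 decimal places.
\hat\phi_{1} = 0.1790

The Yule-Walker equations for an AR(p) process read, in matrix form,
  Gamma_p phi = r_p,   with   (Gamma_p)_{ij} = gamma(|i - j|),
                       (r_p)_i = gamma(i),   i,j = 1..p.
Substitute the sample gammas (Toeplitz matrix and right-hand side of size 1):
  Gamma_p = [[3.0993]]
  r_p     = [0.5548]
With p = 1 this is the single equation gamma(0) phi_1 = gamma(1):
  phi_hat_1 = gamma(1) / gamma(0) = 0.5548 / 3.0993 = 0.1790.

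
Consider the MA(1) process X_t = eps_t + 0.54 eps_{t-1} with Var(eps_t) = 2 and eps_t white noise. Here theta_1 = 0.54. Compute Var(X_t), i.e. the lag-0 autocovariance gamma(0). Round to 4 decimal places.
\gamma(0) = 2.5832

For an MA(q) process X_t = eps_t + sum_i theta_i eps_{t-i} with
Var(eps_t) = sigma^2, the variance is
  gamma(0) = sigma^2 * (1 + sum_i theta_i^2).
  sum_i theta_i^2 = (0.54)^2 = 0.2916.
  gamma(0) = 2 * (1 + 0.2916) = 2 * 1.2916 = 2.5832.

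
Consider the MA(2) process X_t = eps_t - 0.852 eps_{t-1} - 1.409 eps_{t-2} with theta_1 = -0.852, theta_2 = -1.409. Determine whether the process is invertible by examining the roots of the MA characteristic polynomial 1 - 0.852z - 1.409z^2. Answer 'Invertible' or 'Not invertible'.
\text{Not invertible}

The MA(q) characteristic polynomial is P(z) = 1 - 0.852z - 1.409z^2.
Invertibility requires all roots to lie outside the unit circle, i.e. |z| > 1 for every root.
Set 1 + (-0.852) z + (-1.409) z^2 = 0, i.e. a z^2 + b z + c = 0 with a = -1.409, b = -0.852, c = 1.
Discriminant D = b^2 - 4ac = (-0.852)^2 - 4*(-1.409)*1 = 0.725904 - (-5.636) = 6.361904.
D >= 0, so the roots are real: z = (-b +/- sqrt(D)) / (2a) = (0.852 +/- 2.522282) / (-2.818).
  z_1 = (0.852 + 2.522282) / (-2.818) = -1.1974,   |z_1| = 1.1974.
  z_2 = (0.852 - 2.522282) / (-2.818) = 0.5927,   |z_2| = 0.5927.
Moduli of all roots: 1.1974, 0.5927.
All moduli strictly greater than 1? No.
Verdict: Not invertible.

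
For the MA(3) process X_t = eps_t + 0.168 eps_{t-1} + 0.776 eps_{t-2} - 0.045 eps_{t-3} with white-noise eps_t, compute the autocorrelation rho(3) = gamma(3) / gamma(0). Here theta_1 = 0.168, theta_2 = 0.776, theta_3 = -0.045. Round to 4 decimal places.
\rho(3) = -0.0276

For an MA(q) process with theta_0 = 1, the autocovariance is
  gamma(k) = sigma^2 * sum_{i=0..q-k} theta_i * theta_{i+k},
and rho(k) = gamma(k) / gamma(0). Sigma^2 cancels.
  numerator   = (1)*(-0.045) = -0.045.
  denominator = (1)^2 + (0.168)^2 + (0.776)^2 + (-0.045)^2 = 1.632425.
  rho(3) = -0.045 / 1.632425 = -0.0276.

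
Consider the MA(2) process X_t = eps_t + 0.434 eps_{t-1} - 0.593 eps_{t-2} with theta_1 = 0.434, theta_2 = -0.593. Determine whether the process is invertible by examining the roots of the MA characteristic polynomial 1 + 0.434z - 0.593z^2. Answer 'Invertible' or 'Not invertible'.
\text{Not invertible}

The MA(q) characteristic polynomial is P(z) = 1 + 0.434z - 0.593z^2.
Invertibility requires all roots to lie outside the unit circle, i.e. |z| > 1 for every root.
Set 1 + (0.434) z + (-0.593) z^2 = 0, i.e. a z^2 + b z + c = 0 with a = -0.593, b = 0.434, c = 1.
Discriminant D = b^2 - 4ac = (0.434)^2 - 4*(-0.593)*1 = 0.188356 - (-2.372) = 2.560356.
D >= 0, so the roots are real: z = (-b +/- sqrt(D)) / (2a) = (-0.434 +/- 1.600111) / (-1.186).
  z_1 = (-0.434 + 1.600111) / (-1.186) = -0.9832,   |z_1| = 0.9832.
  z_2 = (-0.434 - 1.600111) / (-1.186) = 1.7151,   |z_2| = 1.7151.
Moduli of all roots: 0.9832, 1.7151.
All moduli strictly greater than 1? No.
Verdict: Not invertible.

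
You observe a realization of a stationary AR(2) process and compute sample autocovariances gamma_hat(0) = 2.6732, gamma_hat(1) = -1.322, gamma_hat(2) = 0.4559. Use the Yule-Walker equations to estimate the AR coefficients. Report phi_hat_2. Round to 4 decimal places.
\hat\phi_{2} = -0.0980

The Yule-Walker equations for an AR(p) process read, in matrix form,
  Gamma_p phi = r_p,   with   (Gamma_p)_{ij} = gamma(|i - j|),
                       (r_p)_i = gamma(i),   i,j = 1..p.
Substitute the sample gammas (Toeplitz matrix and right-hand side of size 2):
  Gamma_p = [[2.6732, -1.322], [-1.322, 2.6732]]
  r_p     = [-1.322, 0.4559]
Written out:
  2.6732 phi_1 - 1.322 phi_2 = -1.322
  -1.322 phi_1 + 2.6732 phi_2 = 0.4559
Solve by Cramer's rule:
  det = gamma(0)^2 - gamma(1)^2 = (2.6732)^2 - (-1.322)^2 = 7.14599824 - 1.747684 = 5.39831424
  phi_hat_1 = [gamma(1) gamma(0) - gamma(1) gamma(2)] / det = [(-1.322)(2.6732) - (-1.322)(0.4559)] / 5.39831424 = -2.9312706 / 5.39831424 = -0.543
  phi_hat_2 = [gamma(0) gamma(2) - gamma(1)^2] / det = [(2.6732)(0.4559) - (-1.322)^2] / 5.39831424 = -0.52897212 / 5.39831424 = -0.098
So phi_hat = [-0.5430, -0.0980].
Therefore phi_hat_2 = -0.0980.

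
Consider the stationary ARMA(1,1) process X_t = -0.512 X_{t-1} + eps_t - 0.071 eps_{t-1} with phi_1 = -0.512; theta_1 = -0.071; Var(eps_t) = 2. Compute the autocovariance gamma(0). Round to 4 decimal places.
\gamma(0) = 2.9213

Multiply the model equation by X_{t-k} and take expectations. With theta_0 = psi_0 = 1 and psi_j the MA(infinity) weights, this gives
  gamma(k) - sum_i phi_i gamma(k-i) = c_k,
  c_k = sigma^2 * sum_{j=k..q} theta_j psi_{j-k}   (c_k = 0 for k > q),
using gamma(-m) = gamma(m).
psi-weights needed (psi_j = theta_j + sum_i phi_i psi_{j-i}):
  psi_1 = theta_1 + phi_1 = -0.071 + (-0.512) = -0.583
Right-hand sides:
  c_0 = sigma^2 (1 + theta_1 psi_1) = 2 * (1 + (-0.071)(-0.583)) = 2 * 1.041393 = 2.082786
  c_1 = sigma^2 theta_1 = 2 * (-0.071) = -0.142
  c_2 = 0
Equations for k = 0 and k = 1 (AR order 1):
  gamma(0) = phi_1 gamma(1) + c_0
  gamma(1) = phi_1 gamma(0) + c_1
Substituting the second into the first: gamma(0) (1 - phi_1^2) = c_0 + phi_1 c_1, so
  gamma(0) = (c_0 + phi_1 c_1) / (1 - phi_1^2) = (2.082786 + (-0.512)(-0.142)) / (1 - (-0.512)^2) = 2.15549 / 0.737856 = 2.921288.
Therefore gamma(0) = 2.9213 (to 4 decimal places).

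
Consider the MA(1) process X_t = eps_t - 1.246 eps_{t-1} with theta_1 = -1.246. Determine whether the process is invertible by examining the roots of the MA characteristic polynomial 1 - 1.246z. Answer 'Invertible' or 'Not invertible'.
\text{Not invertible}

The MA(q) characteristic polynomial is P(z) = 1 - 1.246z.
Invertibility requires all roots to lie outside the unit circle, i.e. |z| > 1 for every root.
This is linear in z: 1 + (-1.246) z = 0  =>  z = -1/(-1.246) = 0.802568,  |z| = 0.802568.
Moduli of all roots: 0.8026.
All moduli strictly greater than 1? No.
Verdict: Not invertible.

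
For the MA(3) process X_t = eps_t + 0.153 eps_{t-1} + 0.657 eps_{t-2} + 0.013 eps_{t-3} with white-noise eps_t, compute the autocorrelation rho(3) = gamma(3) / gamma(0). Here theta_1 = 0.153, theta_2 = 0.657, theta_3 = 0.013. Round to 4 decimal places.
\rho(3) = 0.0089

For an MA(q) process with theta_0 = 1, the autocovariance is
  gamma(k) = sigma^2 * sum_{i=0..q-k} theta_i * theta_{i+k},
and rho(k) = gamma(k) / gamma(0). Sigma^2 cancels.
  numerator   = (1)*(0.013) = 0.013.
  denominator = (1)^2 + (0.153)^2 + (0.657)^2 + (0.013)^2 = 1.455227.
  rho(3) = 0.013 / 1.455227 = 0.0089.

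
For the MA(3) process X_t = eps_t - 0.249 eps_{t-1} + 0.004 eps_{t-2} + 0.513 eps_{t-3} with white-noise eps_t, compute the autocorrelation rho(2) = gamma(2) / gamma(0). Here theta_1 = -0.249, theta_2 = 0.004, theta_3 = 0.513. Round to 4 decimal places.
\rho(2) = -0.0934

For an MA(q) process with theta_0 = 1, the autocovariance is
  gamma(k) = sigma^2 * sum_{i=0..q-k} theta_i * theta_{i+k},
and rho(k) = gamma(k) / gamma(0). Sigma^2 cancels.
  numerator   = (1)*(0.004) + (-0.249)*(0.513) = -0.123737.
  denominator = (1)^2 + (-0.249)^2 + (0.004)^2 + (0.513)^2 = 1.325186.
  rho(2) = -0.123737 / 1.325186 = -0.0934.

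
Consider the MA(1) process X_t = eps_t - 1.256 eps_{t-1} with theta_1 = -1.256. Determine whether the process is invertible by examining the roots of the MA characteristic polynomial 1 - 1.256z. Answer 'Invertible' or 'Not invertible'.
\text{Not invertible}

The MA(q) characteristic polynomial is P(z) = 1 - 1.256z.
Invertibility requires all roots to lie outside the unit circle, i.e. |z| > 1 for every root.
This is linear in z: 1 + (-1.256) z = 0  =>  z = -1/(-1.256) = 0.796178,  |z| = 0.796178.
Moduli of all roots: 0.7962.
All moduli strictly greater than 1? No.
Verdict: Not invertible.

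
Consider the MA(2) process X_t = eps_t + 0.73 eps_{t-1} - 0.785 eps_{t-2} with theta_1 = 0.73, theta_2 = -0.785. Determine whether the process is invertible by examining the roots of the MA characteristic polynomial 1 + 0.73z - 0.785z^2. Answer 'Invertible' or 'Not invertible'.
\text{Not invertible}

The MA(q) characteristic polynomial is P(z) = 1 + 0.73z - 0.785z^2.
Invertibility requires all roots to lie outside the unit circle, i.e. |z| > 1 for every root.
Set 1 + (0.73) z + (-0.785) z^2 = 0, i.e. a z^2 + b z + c = 0 with a = -0.785, b = 0.73, c = 1.
Discriminant D = b^2 - 4ac = (0.73)^2 - 4*(-0.785)*1 = 0.5329 - (-3.14) = 3.6729.
D >= 0, so the roots are real: z = (-b +/- sqrt(D)) / (2a) = (-0.73 +/- 1.916481) / (-1.57).
  z_1 = (-0.73 + 1.916481) / (-1.57) = -0.7557,   |z_1| = 0.7557.
  z_2 = (-0.73 - 1.916481) / (-1.57) = 1.6857,   |z_2| = 1.6857.
Moduli of all roots: 0.7557, 1.6857.
All moduli strictly greater than 1? No.
Verdict: Not invertible.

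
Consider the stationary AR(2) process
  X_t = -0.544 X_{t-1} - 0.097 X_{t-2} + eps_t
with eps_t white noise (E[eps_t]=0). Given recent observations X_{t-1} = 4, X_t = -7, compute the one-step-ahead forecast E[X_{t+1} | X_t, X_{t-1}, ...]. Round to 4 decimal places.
E[X_{t+1} \mid \mathcal F_t] = 3.4200

For an AR(p) model X_t = c + sum_i phi_i X_{t-i} + eps_t, the
one-step-ahead conditional mean is
  E[X_{t+1} | X_t, ...] = c + sum_i phi_i X_{t+1-i}.
Substitute known values:
  E[X_{t+1} | ...] = (-0.544) * (-7) + (-0.097) * (4)
                   = 3.4200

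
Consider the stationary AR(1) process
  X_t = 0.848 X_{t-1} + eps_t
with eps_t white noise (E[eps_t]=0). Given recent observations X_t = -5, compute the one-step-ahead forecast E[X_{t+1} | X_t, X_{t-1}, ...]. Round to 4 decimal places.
E[X_{t+1} \mid \mathcal F_t] = -4.2400

For an AR(p) model X_t = c + sum_i phi_i X_{t-i} + eps_t, the
one-step-ahead conditional mean is
  E[X_{t+1} | X_t, ...] = c + sum_i phi_i X_{t+1-i}.
Substitute known values:
  E[X_{t+1} | ...] = (0.848) * (-5)
                   = -4.2400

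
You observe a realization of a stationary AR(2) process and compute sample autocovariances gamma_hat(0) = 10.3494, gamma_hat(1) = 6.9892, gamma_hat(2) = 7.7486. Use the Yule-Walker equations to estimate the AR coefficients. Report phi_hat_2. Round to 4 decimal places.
\hat\phi_{2} = 0.5380

The Yule-Walker equations for an AR(p) process read, in matrix form,
  Gamma_p phi = r_p,   with   (Gamma_p)_{ij} = gamma(|i - j|),
                       (r_p)_i = gamma(i),   i,j = 1..p.
Substitute the sample gammas (Toeplitz matrix and right-hand side of size 2):
  Gamma_p = [[10.3494, 6.9892], [6.9892, 10.3494]]
  r_p     = [6.9892, 7.7486]
Written out:
  10.3494 phi_1 + 6.9892 phi_2 = 6.9892
  6.9892 phi_1 + 10.3494 phi_2 = 7.7486
Solve by Cramer's rule:
  det = gamma(0)^2 - gamma(1)^2 = (10.3494)^2 - (6.9892)^2 = 107.11008036 - 48.84891664 = 58.26116372
  phi_hat_1 = [gamma(1) gamma(0) - gamma(1) gamma(2)] / det = [(6.9892)(10.3494) - (6.9892)(7.7486)] / 58.26116372 = 18.17751136 / 58.26116372 = 0.312
  phi_hat_2 = [gamma(0) gamma(2) - gamma(1)^2] / det = [(10.3494)(7.7486) - (6.9892)^2] / 58.26116372 = 31.3444442 / 58.26116372 = 0.538
So phi_hat = [0.3120, 0.5380].
Therefore phi_hat_2 = 0.5380.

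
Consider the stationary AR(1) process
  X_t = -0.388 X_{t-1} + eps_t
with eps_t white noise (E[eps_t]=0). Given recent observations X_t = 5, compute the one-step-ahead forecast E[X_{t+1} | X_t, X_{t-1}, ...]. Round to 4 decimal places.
E[X_{t+1} \mid \mathcal F_t] = -1.9400

For an AR(p) model X_t = c + sum_i phi_i X_{t-i} + eps_t, the
one-step-ahead conditional mean is
  E[X_{t+1} | X_t, ...] = c + sum_i phi_i X_{t+1-i}.
Substitute known values:
  E[X_{t+1} | ...] = (-0.388) * (5)
                   = -1.9400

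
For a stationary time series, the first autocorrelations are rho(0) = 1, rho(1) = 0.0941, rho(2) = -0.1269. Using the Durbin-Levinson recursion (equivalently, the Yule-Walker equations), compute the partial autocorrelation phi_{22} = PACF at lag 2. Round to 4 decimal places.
\phi_{22} = -0.1370

The PACF at lag k is phi_{kk}, the last component of the solution
to the Yule-Walker system G_k phi = r_k where
  (G_k)_{ij} = rho(|i - j|), (r_k)_i = rho(i), i,j = 1..k.
Equivalently, Durbin-Levinson gives phi_{kk} iteratively:
  phi_{11} = rho(1)
  phi_{kk} = [rho(k) - sum_{j=1..k-1} phi_{k-1,j} rho(k-j)]
            / [1 - sum_{j=1..k-1} phi_{k-1,j} rho(j)],
  phi_{k,j} = phi_{k-1,j} - phi_{kk} phi_{k-1,k-j},  j = 1..k-1.
Step k = 1:
  phi_11 = rho(1) = 0.0941.
Step k = 2:
  phi_22 = [rho(2) - phi_11 rho(1)] / [1 - phi_11 rho(1)] = [-0.1269 - (0.0941)(0.0941)] / [1 - (0.0941)(0.0941)]
         = -0.13575481 / 0.99114519 = -0.137.
Therefore phi_{22} = -0.1370.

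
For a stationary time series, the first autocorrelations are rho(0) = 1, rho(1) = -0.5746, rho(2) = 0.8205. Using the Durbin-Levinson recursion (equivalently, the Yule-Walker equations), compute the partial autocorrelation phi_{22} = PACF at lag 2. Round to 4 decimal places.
\phi_{22} = 0.7320

The PACF at lag k is phi_{kk}, the last component of the solution
to the Yule-Walker system G_k phi = r_k where
  (G_k)_{ij} = rho(|i - j|), (r_k)_i = rho(i), i,j = 1..k.
Equivalently, Durbin-Levinson gives phi_{kk} iteratively:
  phi_{11} = rho(1)
  phi_{kk} = [rho(k) - sum_{j=1..k-1} phi_{k-1,j} rho(k-j)]
            / [1 - sum_{j=1..k-1} phi_{k-1,j} rho(j)],
  phi_{k,j} = phi_{k-1,j} - phi_{kk} phi_{k-1,k-j},  j = 1..k-1.
Step k = 1:
  phi_11 = rho(1) = -0.5746.
Step k = 2:
  phi_22 = [rho(2) - phi_11 rho(1)] / [1 - phi_11 rho(1)] = [0.8205 - (-0.5746)(-0.5746)] / [1 - (-0.5746)(-0.5746)]
         = 0.49033484 / 0.66983484 = 0.732.
Therefore phi_{22} = 0.7320.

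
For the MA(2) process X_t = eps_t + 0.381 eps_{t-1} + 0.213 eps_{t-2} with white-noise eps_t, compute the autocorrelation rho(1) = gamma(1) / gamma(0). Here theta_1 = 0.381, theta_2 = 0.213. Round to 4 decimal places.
\rho(1) = 0.3882

For an MA(q) process with theta_0 = 1, the autocovariance is
  gamma(k) = sigma^2 * sum_{i=0..q-k} theta_i * theta_{i+k},
and rho(k) = gamma(k) / gamma(0). Sigma^2 cancels.
  numerator   = (1)*(0.381) + (0.381)*(0.213) = 0.462153.
  denominator = (1)^2 + (0.381)^2 + (0.213)^2 = 1.19053.
  rho(1) = 0.462153 / 1.19053 = 0.3882.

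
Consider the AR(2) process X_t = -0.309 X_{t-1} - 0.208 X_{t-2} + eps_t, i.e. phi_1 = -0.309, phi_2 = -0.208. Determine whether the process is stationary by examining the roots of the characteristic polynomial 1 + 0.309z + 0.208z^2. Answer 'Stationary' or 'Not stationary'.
\text{Stationary}

The AR(p) characteristic polynomial is P(z) = 1 + 0.309z + 0.208z^2.
Stationarity requires all roots to lie outside the unit circle, i.e. |z| > 1 for every root.
Set 1 + (0.309) z + (0.208) z^2 = 0, i.e. a z^2 + b z + c = 0 with a = 0.208, b = 0.309, c = 1.
Discriminant D = b^2 - 4ac = (0.309)^2 - 4*(0.208)*1 = 0.095481 - (0.832) = -0.736519.
D < 0, so the roots are the complex-conjugate pair z = (-b +/- i sqrt(-D)) / (2a) = -0.7428 +/- 2.063i.
For a conjugate pair |z|^2 = z * conj(z) = (product of roots) = c/a = 1/(0.208) = 4.807692, so |z| = sqrt(4.807692) = 2.1926 for both roots.
Moduli of all roots: 2.1926, 2.1926.
All moduli strictly greater than 1? Yes.
Verdict: Stationary.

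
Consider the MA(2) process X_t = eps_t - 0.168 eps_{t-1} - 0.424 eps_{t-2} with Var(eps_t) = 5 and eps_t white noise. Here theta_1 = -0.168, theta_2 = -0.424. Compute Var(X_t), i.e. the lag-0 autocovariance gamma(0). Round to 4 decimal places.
\gamma(0) = 6.0400

For an MA(q) process X_t = eps_t + sum_i theta_i eps_{t-i} with
Var(eps_t) = sigma^2, the variance is
  gamma(0) = sigma^2 * (1 + sum_i theta_i^2).
  sum_i theta_i^2 = (-0.168)^2 + (-0.424)^2 = 0.028224 + 0.179776 = 0.208.
  gamma(0) = 5 * (1 + 0.208) = 5 * 1.208 = 6.04, which rounds to 6.0400.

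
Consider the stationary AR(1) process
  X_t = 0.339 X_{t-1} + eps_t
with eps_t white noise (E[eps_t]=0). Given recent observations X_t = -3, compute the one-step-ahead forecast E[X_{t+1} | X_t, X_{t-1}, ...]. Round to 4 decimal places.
E[X_{t+1} \mid \mathcal F_t] = -1.0170

For an AR(p) model X_t = c + sum_i phi_i X_{t-i} + eps_t, the
one-step-ahead conditional mean is
  E[X_{t+1} | X_t, ...] = c + sum_i phi_i X_{t+1-i}.
Substitute known values:
  E[X_{t+1} | ...] = (0.339) * (-3)
                   = -1.0170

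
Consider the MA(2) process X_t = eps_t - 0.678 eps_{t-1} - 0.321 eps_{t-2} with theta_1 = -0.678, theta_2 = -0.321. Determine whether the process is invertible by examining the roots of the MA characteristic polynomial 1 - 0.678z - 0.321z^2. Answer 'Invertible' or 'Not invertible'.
\text{Invertible}

The MA(q) characteristic polynomial is P(z) = 1 - 0.678z - 0.321z^2.
Invertibility requires all roots to lie outside the unit circle, i.e. |z| > 1 for every root.
Set 1 + (-0.678) z + (-0.321) z^2 = 0, i.e. a z^2 + b z + c = 0 with a = -0.321, b = -0.678, c = 1.
Discriminant D = b^2 - 4ac = (-0.678)^2 - 4*(-0.321)*1 = 0.459684 - (-1.284) = 1.743684.
D >= 0, so the roots are real: z = (-b +/- sqrt(D)) / (2a) = (0.678 +/- 1.320486) / (-0.642).
  z_1 = (0.678 + 1.320486) / (-0.642) = -3.1129,   |z_1| = 3.1129.
  z_2 = (0.678 - 1.320486) / (-0.642) = 1.0008,   |z_2| = 1.0008.
Moduli of all roots: 3.1129, 1.0008.
All moduli strictly greater than 1? Yes.
Verdict: Invertible.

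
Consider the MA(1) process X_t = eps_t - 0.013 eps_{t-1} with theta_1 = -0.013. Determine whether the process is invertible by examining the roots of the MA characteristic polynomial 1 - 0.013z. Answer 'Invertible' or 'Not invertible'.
\text{Invertible}

The MA(q) characteristic polynomial is P(z) = 1 - 0.013z.
Invertibility requires all roots to lie outside the unit circle, i.e. |z| > 1 for every root.
This is linear in z: 1 + (-0.013) z = 0  =>  z = -1/(-0.013) = 76.923077,  |z| = 76.923077.
Moduli of all roots: 76.9231.
All moduli strictly greater than 1? Yes.
Verdict: Invertible.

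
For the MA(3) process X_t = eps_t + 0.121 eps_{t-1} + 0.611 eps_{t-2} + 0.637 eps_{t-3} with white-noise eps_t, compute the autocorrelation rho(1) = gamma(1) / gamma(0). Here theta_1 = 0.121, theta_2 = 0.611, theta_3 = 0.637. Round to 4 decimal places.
\rho(1) = 0.3257

For an MA(q) process with theta_0 = 1, the autocovariance is
  gamma(k) = sigma^2 * sum_{i=0..q-k} theta_i * theta_{i+k},
and rho(k) = gamma(k) / gamma(0). Sigma^2 cancels.
  numerator   = (1)*(0.121) + (0.121)*(0.611) + (0.611)*(0.637) = 0.584138.
  denominator = (1)^2 + (0.121)^2 + (0.611)^2 + (0.637)^2 = 1.793731.
  rho(1) = 0.584138 / 1.793731 = 0.3257.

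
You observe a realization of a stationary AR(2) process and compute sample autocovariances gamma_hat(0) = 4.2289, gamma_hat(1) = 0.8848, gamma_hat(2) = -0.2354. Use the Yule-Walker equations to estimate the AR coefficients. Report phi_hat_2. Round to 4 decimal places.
\hat\phi_{2} = -0.1040

The Yule-Walker equations for an AR(p) process read, in matrix form,
  Gamma_p phi = r_p,   with   (Gamma_p)_{ij} = gamma(|i - j|),
                       (r_p)_i = gamma(i),   i,j = 1..p.
Substitute the sample gammas (Toeplitz matrix and right-hand side of size 2):
  Gamma_p = [[4.2289, 0.8848], [0.8848, 4.2289]]
  r_p     = [0.8848, -0.2354]
Written out:
  4.2289 phi_1 + 0.8848 phi_2 = 0.8848
  0.8848 phi_1 + 4.2289 phi_2 = -0.2354
Solve by Cramer's rule:
  det = gamma(0)^2 - gamma(1)^2 = (4.2289)^2 - (0.8848)^2 = 17.88359521 - 0.78287104 = 17.10072417
  phi_hat_1 = [gamma(1) gamma(0) - gamma(1) gamma(2)] / det = [(0.8848)(4.2289) - (0.8848)(-0.2354)] / 17.10072417 = 3.95001264 / 17.10072417 = 0.231
  phi_hat_2 = [gamma(0) gamma(2) - gamma(1)^2] / det = [(4.2289)(-0.2354) - (0.8848)^2] / 17.10072417 = -1.7783541 / 17.10072417 = -0.104
So phi_hat = [0.2310, -0.1040].
Therefore phi_hat_2 = -0.1040.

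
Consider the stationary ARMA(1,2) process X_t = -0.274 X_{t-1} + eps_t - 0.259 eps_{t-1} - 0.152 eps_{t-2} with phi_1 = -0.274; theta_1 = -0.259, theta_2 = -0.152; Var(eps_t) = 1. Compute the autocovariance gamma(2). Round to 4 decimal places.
\gamma(2) = -0.0068

Multiply the model equation by X_{t-k} and take expectations. With theta_0 = psi_0 = 1 and psi_j the MA(infinity) weights, this gives
  gamma(k) - sum_i phi_i gamma(k-i) = c_k,
  c_k = sigma^2 * sum_{j=k..q} theta_j psi_{j-k}   (c_k = 0 for k > q),
using gamma(-m) = gamma(m).
psi-weights needed (psi_j = theta_j + sum_i phi_i psi_{j-i}):
  psi_1 = theta_1 + phi_1 = -0.259 + (-0.274) = -0.533
  psi_2 = theta_2 + phi_1 psi_1 = -0.152 + (-0.274)(-0.533) = -0.005958
Right-hand sides:
  c_0 = sigma^2 (1 + theta_1 psi_1 + theta_2 psi_2) = 1 * (1 + (-0.259)(-0.533) + (-0.152)(-0.005958)) = 1 * 1.138953 = 1.138953
  c_1 = sigma^2 (theta_1 + theta_2 psi_1) = 1 * (-0.259 + (-0.152)(-0.533)) = -0.177984
  c_2 = sigma^2 theta_2 = 1 * (-0.152) = -0.152
Equations for k = 0 and k = 1 (AR order 1):
  gamma(0) = phi_1 gamma(1) + c_0
  gamma(1) = phi_1 gamma(0) + c_1
Substituting the second into the first: gamma(0) (1 - phi_1^2) = c_0 + phi_1 c_1, so
  gamma(0) = (c_0 + phi_1 c_1) / (1 - phi_1^2) = (1.138953 + (-0.274)(-0.177984)) / (1 - (-0.274)^2) = 1.18772 / 0.924924 = 1.284127.
  gamma(1) = phi_1 gamma(0) + c_1 = (-0.274)(1.284127) + (-0.177984) = -0.529835.
For k = 2: gamma(2) = phi_1 gamma(1) + c_2
  = (-0.274)(-0.529835) + (-0.152) = -0.006825.
Therefore gamma(2) = -0.0068 (to 4 decimal places).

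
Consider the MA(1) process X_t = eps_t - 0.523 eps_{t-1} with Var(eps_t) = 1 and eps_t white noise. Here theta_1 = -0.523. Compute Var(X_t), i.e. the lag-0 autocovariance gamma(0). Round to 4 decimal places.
\gamma(0) = 1.2735

For an MA(q) process X_t = eps_t + sum_i theta_i eps_{t-i} with
Var(eps_t) = sigma^2, the variance is
  gamma(0) = sigma^2 * (1 + sum_i theta_i^2).
  sum_i theta_i^2 = (-0.523)^2 = 0.273529.
  gamma(0) = 1 * (1 + 0.273529) = 1 * 1.273529 = 1.273529, which rounds to 1.2735.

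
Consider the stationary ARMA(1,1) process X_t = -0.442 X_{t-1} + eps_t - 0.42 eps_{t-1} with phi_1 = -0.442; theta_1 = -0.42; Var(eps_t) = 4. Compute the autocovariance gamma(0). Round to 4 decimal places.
\gamma(0) = 7.6938

Multiply the model equation by X_{t-k} and take expectations. With theta_0 = psi_0 = 1 and psi_j the MA(infinity) weights, this gives
  gamma(k) - sum_i phi_i gamma(k-i) = c_k,
  c_k = sigma^2 * sum_{j=k..q} theta_j psi_{j-k}   (c_k = 0 for k > q),
using gamma(-m) = gamma(m).
psi-weights needed (psi_j = theta_j + sum_i phi_i psi_{j-i}):
  psi_1 = theta_1 + phi_1 = -0.42 + (-0.442) = -0.862
Right-hand sides:
  c_0 = sigma^2 (1 + theta_1 psi_1) = 4 * (1 + (-0.42)(-0.862)) = 4 * 1.36204 = 5.44816
  c_1 = sigma^2 theta_1 = 4 * (-0.42) = -1.68
  c_2 = 0
Equations for k = 0 and k = 1 (AR order 1):
  gamma(0) = phi_1 gamma(1) + c_0
  gamma(1) = phi_1 gamma(0) + c_1
Substituting the second into the first: gamma(0) (1 - phi_1^2) = c_0 + phi_1 c_1, so
  gamma(0) = (c_0 + phi_1 c_1) / (1 - phi_1^2) = (5.44816 + (-0.442)(-1.68)) / (1 - (-0.442)^2) = 6.19072 / 0.804636 = 7.693814.
Therefore gamma(0) = 7.6938 (to 4 decimal places).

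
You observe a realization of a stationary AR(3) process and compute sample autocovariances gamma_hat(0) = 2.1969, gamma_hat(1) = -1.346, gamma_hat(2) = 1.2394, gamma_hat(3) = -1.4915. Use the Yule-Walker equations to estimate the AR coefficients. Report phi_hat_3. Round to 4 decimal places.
\hat\phi_{3} = -0.4450

The Yule-Walker equations for an AR(p) process read, in matrix form,
  Gamma_p phi = r_p,   with   (Gamma_p)_{ij} = gamma(|i - j|),
                       (r_p)_i = gamma(i),   i,j = 1..p.
Substitute the sample gammas (Toeplitz matrix and right-hand side of size 3):
  Gamma_p = [[2.1969, -1.346, 1.2394], [-1.346, 2.1969, -1.346], [1.2394, -1.346, 2.1969]]
  r_p     = [-1.346, 1.2394, -1.4915]
Written out (R1..R3):
  (R1) 2.1969 phi_1 - 1.346 phi_2 + 1.2394 phi_3 = -1.346
  (R2) -1.346 phi_1 + 2.1969 phi_2 - 1.346 phi_3 = 1.2394
  (R3) 1.2394 phi_1 - 1.346 phi_2 + 2.1969 phi_3 = -1.4915
Gaussian elimination:
  R2 <- R2 - (-1.346/2.1969) R1 = R2 - (-0.612682) R1:  1.372231 phi_2 - 0.586643 phi_3 = 0.414731
  R3 <- R3 - (1.2394/2.1969) R1 = R3 - (0.564159) R1:  -0.586643 phi_2 + 1.497682 phi_3 = -0.732143
  R3 <- R3 - (-0.586643/1.372231) R2 = R3 - (-0.42751) R2:  1.246886 phi_3 = -0.554841
Back-substitution:
  phi_hat_3 = -0.554841 / 1.246886 = -0.444981
  phi_hat_2 = (0.414731 - (-0.586643)(-0.444981)) / 1.372231 = 0.111997
  phi_hat_1 = (-1.346 - (-1.346)(0.111997) - (1.2394)(-0.444981)) / 2.1969 = -0.293023
So phi_hat = [-0.2930, 0.1120, -0.4450].
Therefore phi_hat_3 = -0.4450.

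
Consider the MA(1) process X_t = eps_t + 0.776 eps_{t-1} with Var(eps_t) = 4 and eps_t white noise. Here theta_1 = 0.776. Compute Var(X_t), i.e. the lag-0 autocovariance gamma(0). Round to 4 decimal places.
\gamma(0) = 6.4087

For an MA(q) process X_t = eps_t + sum_i theta_i eps_{t-i} with
Var(eps_t) = sigma^2, the variance is
  gamma(0) = sigma^2 * (1 + sum_i theta_i^2).
  sum_i theta_i^2 = (0.776)^2 = 0.602176.
  gamma(0) = 4 * (1 + 0.602176) = 4 * 1.602176 = 6.408704, which rounds to 6.4087.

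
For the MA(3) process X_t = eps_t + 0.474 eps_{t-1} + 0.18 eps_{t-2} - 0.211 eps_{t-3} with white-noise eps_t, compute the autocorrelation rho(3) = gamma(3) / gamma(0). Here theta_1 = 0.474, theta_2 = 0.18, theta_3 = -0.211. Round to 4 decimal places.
\rho(3) = -0.1621

For an MA(q) process with theta_0 = 1, the autocovariance is
  gamma(k) = sigma^2 * sum_{i=0..q-k} theta_i * theta_{i+k},
and rho(k) = gamma(k) / gamma(0). Sigma^2 cancels.
  numerator   = (1)*(-0.211) = -0.211.
  denominator = (1)^2 + (0.474)^2 + (0.18)^2 + (-0.211)^2 = 1.301597.
  rho(3) = -0.211 / 1.301597 = -0.1621.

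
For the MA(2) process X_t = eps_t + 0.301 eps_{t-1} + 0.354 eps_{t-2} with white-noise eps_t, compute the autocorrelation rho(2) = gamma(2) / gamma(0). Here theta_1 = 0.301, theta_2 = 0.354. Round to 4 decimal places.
\rho(2) = 0.2911

For an MA(q) process with theta_0 = 1, the autocovariance is
  gamma(k) = sigma^2 * sum_{i=0..q-k} theta_i * theta_{i+k},
and rho(k) = gamma(k) / gamma(0). Sigma^2 cancels.
  numerator   = (1)*(0.354) = 0.354.
  denominator = (1)^2 + (0.301)^2 + (0.354)^2 = 1.215917.
  rho(2) = 0.354 / 1.215917 = 0.2911.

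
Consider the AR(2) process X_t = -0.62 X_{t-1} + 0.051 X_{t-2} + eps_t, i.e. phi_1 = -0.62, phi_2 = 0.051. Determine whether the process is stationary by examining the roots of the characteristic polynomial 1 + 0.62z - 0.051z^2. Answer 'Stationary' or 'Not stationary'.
\text{Stationary}

The AR(p) characteristic polynomial is P(z) = 1 + 0.62z - 0.051z^2.
Stationarity requires all roots to lie outside the unit circle, i.e. |z| > 1 for every root.
Set 1 + (0.62) z + (-0.051) z^2 = 0, i.e. a z^2 + b z + c = 0 with a = -0.051, b = 0.62, c = 1.
Discriminant D = b^2 - 4ac = (0.62)^2 - 4*(-0.051)*1 = 0.3844 - (-0.204) = 0.5884.
D >= 0, so the roots are real: z = (-b +/- sqrt(D)) / (2a) = (-0.62 +/- 0.767072) / (-0.102).
  z_1 = (-0.62 + 0.767072) / (-0.102) = -1.4419,   |z_1| = 1.4419.
  z_2 = (-0.62 - 0.767072) / (-0.102) = 13.5987,   |z_2| = 13.5987.
Moduli of all roots: 1.4419, 13.5987.
All moduli strictly greater than 1? Yes.
Verdict: Stationary.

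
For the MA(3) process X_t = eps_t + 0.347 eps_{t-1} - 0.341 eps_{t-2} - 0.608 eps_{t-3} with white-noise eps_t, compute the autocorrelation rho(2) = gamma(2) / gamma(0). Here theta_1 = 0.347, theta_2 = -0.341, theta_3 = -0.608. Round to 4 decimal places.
\rho(2) = -0.3436

For an MA(q) process with theta_0 = 1, the autocovariance is
  gamma(k) = sigma^2 * sum_{i=0..q-k} theta_i * theta_{i+k},
and rho(k) = gamma(k) / gamma(0). Sigma^2 cancels.
  numerator   = (1)*(-0.341) + (0.347)*(-0.608) = -0.551976.
  denominator = (1)^2 + (0.347)^2 + (-0.341)^2 + (-0.608)^2 = 1.606354.
  rho(2) = -0.551976 / 1.606354 = -0.3436.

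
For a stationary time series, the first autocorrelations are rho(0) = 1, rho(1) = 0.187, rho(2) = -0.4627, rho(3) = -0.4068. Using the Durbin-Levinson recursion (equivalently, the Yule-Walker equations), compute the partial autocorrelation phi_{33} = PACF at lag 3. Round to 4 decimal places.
\phi_{33} = -0.2530

The PACF at lag k is phi_{kk}, the last component of the solution
to the Yule-Walker system G_k phi = r_k where
  (G_k)_{ij} = rho(|i - j|), (r_k)_i = rho(i), i,j = 1..k.
Equivalently, Durbin-Levinson gives phi_{kk} iteratively:
  phi_{11} = rho(1)
  phi_{kk} = [rho(k) - sum_{j=1..k-1} phi_{k-1,j} rho(k-j)]
            / [1 - sum_{j=1..k-1} phi_{k-1,j} rho(j)],
  phi_{k,j} = phi_{k-1,j} - phi_{kk} phi_{k-1,k-j},  j = 1..k-1.
Step k = 1:
  phi_11 = rho(1) = 0.187.
Step k = 2:
  phi_22 = [rho(2) - phi_11 rho(1)] / [1 - phi_11 rho(1)] = [-0.4627 - (0.187)(0.187)] / [1 - (0.187)(0.187)]
         = -0.497669 / 0.965031 = -0.515703.
  Update: phi_21 = phi_11 - phi_22 phi_11 = 0.187 - (-0.515703)(0.187) = 0.283436.
Step k = 3:
  phi_33 = [rho(3) - phi_21 rho(2) - phi_22 rho(1)] / [1 - phi_21 rho(1) - phi_22 rho(2)]
    numerator   = -0.4068 - (0.283436)(-0.4627) - (-0.515703)(0.187) = -0.1792176
    denominator = 1 - (0.283436)(0.187) - (-0.515703)(-0.4627) = 0.7083818
  phi_33 = -0.1792176 / 0.7083818 = -0.253.
Therefore phi_{33} = -0.2530.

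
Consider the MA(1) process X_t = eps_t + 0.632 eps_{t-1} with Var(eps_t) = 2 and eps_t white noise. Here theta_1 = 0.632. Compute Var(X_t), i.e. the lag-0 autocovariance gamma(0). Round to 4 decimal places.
\gamma(0) = 2.7988

For an MA(q) process X_t = eps_t + sum_i theta_i eps_{t-i} with
Var(eps_t) = sigma^2, the variance is
  gamma(0) = sigma^2 * (1 + sum_i theta_i^2).
  sum_i theta_i^2 = (0.632)^2 = 0.399424.
  gamma(0) = 2 * (1 + 0.399424) = 2 * 1.399424 = 2.798848, which rounds to 2.7988.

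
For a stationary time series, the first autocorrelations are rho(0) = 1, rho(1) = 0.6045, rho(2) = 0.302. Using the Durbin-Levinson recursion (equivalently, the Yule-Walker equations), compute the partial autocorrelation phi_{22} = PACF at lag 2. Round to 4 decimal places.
\phi_{22} = -0.0999

The PACF at lag k is phi_{kk}, the last component of the solution
to the Yule-Walker system G_k phi = r_k where
  (G_k)_{ij} = rho(|i - j|), (r_k)_i = rho(i), i,j = 1..k.
Equivalently, Durbin-Levinson gives phi_{kk} iteratively:
  phi_{11} = rho(1)
  phi_{kk} = [rho(k) - sum_{j=1..k-1} phi_{k-1,j} rho(k-j)]
            / [1 - sum_{j=1..k-1} phi_{k-1,j} rho(j)],
  phi_{k,j} = phi_{k-1,j} - phi_{kk} phi_{k-1,k-j},  j = 1..k-1.
Step k = 1:
  phi_11 = rho(1) = 0.6045.
Step k = 2:
  phi_22 = [rho(2) - phi_11 rho(1)] / [1 - phi_11 rho(1)] = [0.302 - (0.6045)(0.6045)] / [1 - (0.6045)(0.6045)]
         = -0.06342025 / 0.63457975 = -0.0999.
Therefore phi_{22} = -0.0999.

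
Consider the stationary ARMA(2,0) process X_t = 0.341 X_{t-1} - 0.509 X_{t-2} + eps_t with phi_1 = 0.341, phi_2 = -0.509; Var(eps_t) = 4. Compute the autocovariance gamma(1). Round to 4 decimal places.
\gamma(1) = 1.2856

Multiply the model equation by X_{t-k} and take expectations. With theta_0 = psi_0 = 1 and psi_j the MA(infinity) weights, this gives
  gamma(k) - sum_i phi_i gamma(k-i) = c_k,
  c_k = sigma^2 * sum_{j=k..q} theta_j psi_{j-k}   (c_k = 0 for k > q),
using gamma(-m) = gamma(m).
Pure AR (q = 0): c_0 = sigma^2 = 4, c_k = 0 for k >= 1.
Equations for k = 0, 1, 2 (AR order 2, c_2 = 0):
  (E0) gamma(0) = phi_1 gamma(1) + phi_2 gamma(2) + c_0
  (E1) gamma(1) = phi_1 gamma(0) + phi_2 gamma(1) + c_1
  (E2) gamma(2) = phi_1 gamma(1) + phi_2 gamma(0)
From (E1): gamma(1) = A gamma(0) + B with
  A = phi_1 / (1 - phi_2) = 0.341 / 1.509 = 0.225977,   B = c_1 / (1 - phi_2) = 0 / 1.509 = 0.
Insert (E2) into (E0): gamma(0) (1 - phi_2^2) = phi_1 (1 + phi_2) gamma(1) + c_0.
  phi_1 (1 + phi_2) = (0.341)(0.491) = 0.167431,   1 - phi_2^2 = 0.740919.
Replace gamma(1) by A gamma(0) + B and collect gamma(0):
  gamma(0) [0.740919 - (0.167431)(0.225977)] = c_0 = 4
  gamma(0) * 0.703083 = 4
  gamma(0) = 4 / 0.703083 = 5.689226.
  gamma(1) = A gamma(0) = (0.225977)(5.689226) = 1.285637.
Therefore gamma(1) = 1.2856 (to 4 decimal places).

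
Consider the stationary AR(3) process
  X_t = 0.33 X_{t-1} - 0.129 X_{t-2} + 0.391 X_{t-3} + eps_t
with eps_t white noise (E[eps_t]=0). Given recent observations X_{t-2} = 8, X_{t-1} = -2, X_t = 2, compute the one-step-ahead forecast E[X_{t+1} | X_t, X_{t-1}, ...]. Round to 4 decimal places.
E[X_{t+1} \mid \mathcal F_t] = 4.0460

For an AR(p) model X_t = c + sum_i phi_i X_{t-i} + eps_t, the
one-step-ahead conditional mean is
  E[X_{t+1} | X_t, ...] = c + sum_i phi_i X_{t+1-i}.
Substitute known values:
  E[X_{t+1} | ...] = (0.33) * (2) + (-0.129) * (-2) + (0.391) * (8)
                   = 4.0460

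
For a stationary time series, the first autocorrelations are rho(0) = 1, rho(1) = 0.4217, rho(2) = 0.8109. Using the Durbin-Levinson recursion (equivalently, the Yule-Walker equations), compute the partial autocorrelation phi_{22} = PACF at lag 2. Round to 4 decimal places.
\phi_{22} = 0.7700

The PACF at lag k is phi_{kk}, the last component of the solution
to the Yule-Walker system G_k phi = r_k where
  (G_k)_{ij} = rho(|i - j|), (r_k)_i = rho(i), i,j = 1..k.
Equivalently, Durbin-Levinson gives phi_{kk} iteratively:
  phi_{11} = rho(1)
  phi_{kk} = [rho(k) - sum_{j=1..k-1} phi_{k-1,j} rho(k-j)]
            / [1 - sum_{j=1..k-1} phi_{k-1,j} rho(j)],
  phi_{k,j} = phi_{k-1,j} - phi_{kk} phi_{k-1,k-j},  j = 1..k-1.
Step k = 1:
  phi_11 = rho(1) = 0.4217.
Step k = 2:
  phi_22 = [rho(2) - phi_11 rho(1)] / [1 - phi_11 rho(1)] = [0.8109 - (0.4217)(0.4217)] / [1 - (0.4217)(0.4217)]
         = 0.63306911 / 0.82216911 = 0.77.
Therefore phi_{22} = 0.7700.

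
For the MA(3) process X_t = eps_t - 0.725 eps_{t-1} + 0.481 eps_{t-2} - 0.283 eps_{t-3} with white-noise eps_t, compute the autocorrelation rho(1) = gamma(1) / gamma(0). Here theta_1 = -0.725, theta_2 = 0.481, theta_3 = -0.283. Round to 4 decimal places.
\rho(1) = -0.6586

For an MA(q) process with theta_0 = 1, the autocovariance is
  gamma(k) = sigma^2 * sum_{i=0..q-k} theta_i * theta_{i+k},
and rho(k) = gamma(k) / gamma(0). Sigma^2 cancels.
  numerator   = (1)*(-0.725) + (-0.725)*(0.481) + (0.481)*(-0.283) = -1.209848.
  denominator = (1)^2 + (-0.725)^2 + (0.481)^2 + (-0.283)^2 = 1.837075.
  rho(1) = -1.209848 / 1.837075 = -0.6586.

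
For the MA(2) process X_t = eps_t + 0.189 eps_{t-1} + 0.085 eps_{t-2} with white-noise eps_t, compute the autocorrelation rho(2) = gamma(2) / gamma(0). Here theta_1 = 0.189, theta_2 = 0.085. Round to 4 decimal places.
\rho(2) = 0.0815

For an MA(q) process with theta_0 = 1, the autocovariance is
  gamma(k) = sigma^2 * sum_{i=0..q-k} theta_i * theta_{i+k},
and rho(k) = gamma(k) / gamma(0). Sigma^2 cancels.
  numerator   = (1)*(0.085) = 0.085.
  denominator = (1)^2 + (0.189)^2 + (0.085)^2 = 1.042946.
  rho(2) = 0.085 / 1.042946 = 0.0815.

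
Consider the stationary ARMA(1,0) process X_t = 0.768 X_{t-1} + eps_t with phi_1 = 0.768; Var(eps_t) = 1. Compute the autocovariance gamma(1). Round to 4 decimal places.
\gamma(1) = 1.8724

Multiply the model equation by X_{t-k} and take expectations. With theta_0 = psi_0 = 1 and psi_j the MA(infinity) weights, this gives
  gamma(k) - sum_i phi_i gamma(k-i) = c_k,
  c_k = sigma^2 * sum_{j=k..q} theta_j psi_{j-k}   (c_k = 0 for k > q),
using gamma(-m) = gamma(m).
Pure AR (q = 0): c_0 = sigma^2 = 1, c_k = 0 for k >= 1.
Equations for k = 0 and k = 1 (AR order 1):
  gamma(0) = phi_1 gamma(1) + c_0
  gamma(1) = phi_1 gamma(0) + c_1
Substituting the second into the first: gamma(0) (1 - phi_1^2) = c_0 + phi_1 c_1, so
  gamma(0) = c_0 / (1 - phi_1^2) = 1 / (1 - (0.768)^2) = 1 / 0.410176 = 2.437978.
  gamma(1) = phi_1 gamma(0) = (0.768)(2.437978) = 1.872367.
Therefore gamma(1) = 1.8724 (to 4 decimal places).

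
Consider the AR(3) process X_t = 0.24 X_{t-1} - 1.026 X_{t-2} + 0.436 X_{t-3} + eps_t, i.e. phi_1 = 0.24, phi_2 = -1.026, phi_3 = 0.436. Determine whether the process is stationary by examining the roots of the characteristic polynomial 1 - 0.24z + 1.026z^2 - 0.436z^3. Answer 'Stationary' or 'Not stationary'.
\text{Not stationary}

The AR(p) characteristic polynomial is P(z) = 1 - 0.24z + 1.026z^2 - 0.436z^3.
Stationarity requires all roots to lie outside the unit circle, i.e. |z| > 1 for every root.
Degree 3: look for a simple real root z0 first, then factor out (1 - z/z0) and solve the remaining quadratic.
Testing z0 = 2.5: P(2.5) = 1 + (-0.24)(2.5) + (1.026)(2.5)^2 + (-0.436)(2.5)^3
  = 1 + (-0.6) + (6.4125) + (-6.8125) = 0.  So z_0 = 2.5 is a root, |z_0| = 2.5.
Divide out the factor (1 - 0.4 z) = (1 - z/z0) (since 1/z0 = 0.4):
  P(z) = (1 - 0.4 z)(1 + (0.16) z + (1.09) z^2)
  [check: z-coef 0.16 - (0.4) = -0.24; z^2-coef 1.09 - (0.4)(0.16) = 1.026; z^3-coef -(0.4)(1.09) = -0.436.]
Remaining roots from the quadratic factor 1 + (0.16) z + (1.09) z^2:
  Set 1 + (0.16) z + (1.09) z^2 = 0, i.e. a z^2 + b z + c = 0 with a = 1.09, b = 0.16, c = 1.
  Discriminant D = b^2 - 4ac = (0.16)^2 - 4*(1.09)*1 = 0.0256 - (4.36) = -4.3344.
  D < 0, so the roots are the complex-conjugate pair z = (-b +/- i sqrt(-D)) / (2a) = -0.0734 +/- 0.955i.
  For a conjugate pair |z|^2 = z * conj(z) = (product of roots) = c/a = 1/(1.09) = 0.917431, so |z| = sqrt(0.917431) = 0.9578 for both roots.
Moduli of all roots: 2.5000, 0.9578, 0.9578.
All moduli strictly greater than 1? No.
Verdict: Not stationary.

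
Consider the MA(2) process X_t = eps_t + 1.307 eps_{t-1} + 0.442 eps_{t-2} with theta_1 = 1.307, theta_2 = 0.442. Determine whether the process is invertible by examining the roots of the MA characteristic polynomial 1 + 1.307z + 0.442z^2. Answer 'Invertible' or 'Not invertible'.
\text{Invertible}

The MA(q) characteristic polynomial is P(z) = 1 + 1.307z + 0.442z^2.
Invertibility requires all roots to lie outside the unit circle, i.e. |z| > 1 for every root.
Set 1 + (1.307) z + (0.442) z^2 = 0, i.e. a z^2 + b z + c = 0 with a = 0.442, b = 1.307, c = 1.
Discriminant D = b^2 - 4ac = (1.307)^2 - 4*(0.442)*1 = 1.708249 - (1.768) = -0.059751.
D < 0, so the roots are the complex-conjugate pair z = (-b +/- i sqrt(-D)) / (2a) = -1.4785 +/- 0.2765i.
For a conjugate pair |z|^2 = z * conj(z) = (product of roots) = c/a = 1/(0.442) = 2.262443, so |z| = sqrt(2.262443) = 1.5041 for both roots.
Moduli of all roots: 1.5041, 1.5041.
All moduli strictly greater than 1? Yes.
Verdict: Invertible.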